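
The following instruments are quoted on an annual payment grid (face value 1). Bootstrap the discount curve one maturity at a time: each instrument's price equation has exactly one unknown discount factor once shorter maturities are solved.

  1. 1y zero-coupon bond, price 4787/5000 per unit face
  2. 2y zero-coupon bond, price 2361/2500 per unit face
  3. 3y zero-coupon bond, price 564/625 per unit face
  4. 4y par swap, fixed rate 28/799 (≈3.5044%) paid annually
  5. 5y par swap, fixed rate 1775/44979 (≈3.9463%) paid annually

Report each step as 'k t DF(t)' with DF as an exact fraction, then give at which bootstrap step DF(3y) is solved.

step 1 [1y] zero: DF = P = 4787/5000 ≈ 0.957400
step 2 [2y] zero: DF = P = 2361/2500 ≈ 0.944400
step 3 [3y] zero: DF = P = 564/625 ≈ 0.902400
step 4 [4y] swap r/1=28/799: DF=(1 − 28/799·(0.957400+0.944400+0.902400))/(1+28/799) = 1089/1250 ≈ 0.871200
step 5 [5y] swap r/1=1775/44979: DF=(1 − 1775/44979·(0.957400+0.944400+0.902400+0.871200))/(1+1775/44979) = 329/400 ≈ 0.822500

1 1 4787/5000
2 2 2361/2500
3 3 564/625
4 4 1089/1250
5 5 329/400
DF(3y) is solved at step 3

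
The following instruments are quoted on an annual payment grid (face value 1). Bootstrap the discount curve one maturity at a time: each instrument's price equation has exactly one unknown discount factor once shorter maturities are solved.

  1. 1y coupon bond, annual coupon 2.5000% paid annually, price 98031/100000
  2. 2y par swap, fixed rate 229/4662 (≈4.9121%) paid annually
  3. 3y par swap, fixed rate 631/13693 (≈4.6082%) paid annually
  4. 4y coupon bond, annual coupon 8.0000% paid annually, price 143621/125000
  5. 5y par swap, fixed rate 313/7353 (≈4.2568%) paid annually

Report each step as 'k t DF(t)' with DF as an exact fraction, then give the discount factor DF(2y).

step 1 [1y] bond c/1=1/40: DF=(98031/100000 − 1/40·(0))/(1+1/40) = 2391/2500 ≈ 0.956400
step 2 [2y] swap r/1=229/4662: DF=(1 − 229/4662·(0.956400))/(1+229/4662) = 2271/2500 ≈ 0.908400
step 3 [3y] swap r/1=631/13693: DF=(1 − 631/13693·(0.956400+0.908400))/(1+631/13693) = 4369/5000 ≈ 0.873800
step 4 [4y] bond c/1=2/25: DF=(143621/125000 − 2/25·(0.956400+0.908400+0.873800))/(1+2/25) = 861/1000 ≈ 0.861000
step 5 [5y] swap r/1=313/7353: DF=(1 − 313/7353·(0.956400+0.908400+0.873800+0.861000))/(1+313/7353) = 4061/5000 ≈ 0.812200

1 1 2391/2500
2 2 2271/2500
3 3 4369/5000
4 4 861/1000
5 5 4061/5000
DF(2y) = 2271/2500 ≈ 0.908400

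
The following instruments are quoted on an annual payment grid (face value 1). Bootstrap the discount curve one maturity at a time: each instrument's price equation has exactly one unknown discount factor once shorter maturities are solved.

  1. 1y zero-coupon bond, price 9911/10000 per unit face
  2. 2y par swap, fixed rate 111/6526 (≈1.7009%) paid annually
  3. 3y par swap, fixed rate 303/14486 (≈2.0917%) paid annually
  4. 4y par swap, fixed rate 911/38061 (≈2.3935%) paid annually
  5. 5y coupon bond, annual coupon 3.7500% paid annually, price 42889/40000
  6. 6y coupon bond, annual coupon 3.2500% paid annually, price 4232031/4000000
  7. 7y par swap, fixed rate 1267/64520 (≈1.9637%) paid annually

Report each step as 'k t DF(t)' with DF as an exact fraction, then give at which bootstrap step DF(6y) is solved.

1 1 9911/10000
2 2 9667/10000
3 3 4697/5000
4 4 9089/10000
5 5 8959/10000
6 6 8767/10000
7 7 8733/10000
DF(6y) is solved at step 6

step 1 [1y] zero: DF = P = 9911/10000 ≈ 0.991100
step 2 [2y] swap r/1=111/6526: DF=(1 − 111/6526·(0.991100))/(1+111/6526) = 9667/10000 ≈ 0.966700
step 3 [3y] swap r/1=303/14486: DF=(1 − 303/14486·(0.991100+0.966700))/(1+303/14486) = 4697/5000 ≈ 0.939400
step 4 [4y] swap r/1=911/38061: DF=(1 − 911/38061·(0.991100+0.966700+0.939400))/(1+911/38061) = 9089/10000 ≈ 0.908900
step 5 [5y] bond c/1=3/80: DF=(42889/40000 − 3/80·(0.991100+0.966700+0.939400+0.908900))/(1+3/80) = 8959/10000 ≈ 0.895900
step 6 [6y] bond c/1=13/400: DF=(4232031/4000000 − 13/400·(0.991100+0.966700+0.939400+0.908900+0.895900))/(1+13/400) = 8767/10000 ≈ 0.876700
step 7 [7y] swap r/1=1267/64520: DF=(1 − 1267/64520·(0.991100+0.966700+0.939400+0.908900+0.895900+0.876700))/(1+1267/64520) = 8733/10000 ≈ 0.873300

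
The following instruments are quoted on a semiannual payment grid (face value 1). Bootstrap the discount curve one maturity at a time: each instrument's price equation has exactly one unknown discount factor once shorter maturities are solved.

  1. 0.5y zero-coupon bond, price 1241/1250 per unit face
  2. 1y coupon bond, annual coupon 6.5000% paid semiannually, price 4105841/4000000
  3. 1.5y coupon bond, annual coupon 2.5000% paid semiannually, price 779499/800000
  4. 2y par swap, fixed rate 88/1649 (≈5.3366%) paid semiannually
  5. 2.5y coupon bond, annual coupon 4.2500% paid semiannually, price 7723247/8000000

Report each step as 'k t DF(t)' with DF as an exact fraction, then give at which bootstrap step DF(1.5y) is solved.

1 1/2 1241/1250
2 1 9629/10000
3 3/2 4691/5000
4 2 2247/2500
5 5/2 1083/1250
DF(1.5y) is solved at step 3

step 1 [0.5y] zero: DF = P = 1241/1250 ≈ 0.992800
step 2 [1y] bond c/2=13/400: DF=(4105841/4000000 − 13/400·(0.992800))/(1+13/400) = 9629/10000 ≈ 0.962900
step 3 [1.5y] bond c/2=1/80: DF=(779499/800000 − 1/80·(0.992800+0.962900))/(1+1/80) = 4691/5000 ≈ 0.938200
step 4 [2y] swap r/2=44/1649: DF=(1 − 44/1649·(0.992800+0.962900+0.938200))/(1+44/1649) = 2247/2500 ≈ 0.898800
step 5 [2.5y] bond c/2=17/800: DF=(7723247/8000000 − 17/800·(0.992800+0.962900+0.938200+0.898800))/(1+17/800) = 1083/1250 ≈ 0.866400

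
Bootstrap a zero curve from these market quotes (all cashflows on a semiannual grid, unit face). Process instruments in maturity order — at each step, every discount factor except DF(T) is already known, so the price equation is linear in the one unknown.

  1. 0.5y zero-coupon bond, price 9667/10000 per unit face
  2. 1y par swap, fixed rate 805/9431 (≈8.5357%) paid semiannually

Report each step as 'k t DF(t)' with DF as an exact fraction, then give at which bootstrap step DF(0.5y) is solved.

1 1/2 9667/10000
2 1 1839/2000
DF(0.5y) is solved at step 1

step 1 [0.5y] zero: DF = P = 9667/10000 ≈ 0.966700
step 2 [1y] swap r/2=805/18862: DF=(1 − 805/18862·(0.966700))/(1+805/18862) = 1839/2000 ≈ 0.919500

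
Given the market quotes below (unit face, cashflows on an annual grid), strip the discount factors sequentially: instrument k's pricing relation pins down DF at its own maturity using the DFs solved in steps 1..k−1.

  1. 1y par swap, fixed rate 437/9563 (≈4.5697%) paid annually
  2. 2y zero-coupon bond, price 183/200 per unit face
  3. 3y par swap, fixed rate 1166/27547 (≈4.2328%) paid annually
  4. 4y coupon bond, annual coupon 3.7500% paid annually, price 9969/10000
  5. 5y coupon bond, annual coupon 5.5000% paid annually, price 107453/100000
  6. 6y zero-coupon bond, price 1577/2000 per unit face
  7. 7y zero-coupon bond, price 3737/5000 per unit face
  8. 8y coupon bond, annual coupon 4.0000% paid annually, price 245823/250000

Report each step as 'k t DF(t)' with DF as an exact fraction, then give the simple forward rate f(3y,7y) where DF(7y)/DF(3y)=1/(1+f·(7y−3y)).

step 1 [1y] swap r/1=437/9563: DF=(1 − 437/9563·(0))/(1+437/9563) = 9563/10000 ≈ 0.956300
step 2 [2y] zero: DF = P = 183/200 ≈ 0.915000
step 3 [3y] swap r/1=1166/27547: DF=(1 − 1166/27547·(0.956300+0.915000))/(1+1166/27547) = 4417/5000 ≈ 0.883400
step 4 [4y] bond c/1=3/80: DF=(9969/10000 − 3/80·(0.956300+0.915000+0.883400))/(1+3/80) = 8613/10000 ≈ 0.861300
step 5 [5y] bond c/1=11/200: DF=(107453/100000 − 11/200·(0.956300+0.915000+0.883400+0.861300))/(1+11/200) = 83/100 ≈ 0.830000
step 6 [6y] zero: DF = P = 1577/2000 ≈ 0.788500
step 7 [7y] zero: DF = P = 3737/5000 ≈ 0.747400
step 8 [8y] bond c/1=1/25: DF=(245823/250000 − 1/25·(0.956300+0.915000+0.883400+0.861300+0.830000+0.788500+0.747400))/(1+1/25) = 3577/5000 ≈ 0.715400

1 1 9563/10000
2 2 183/200
3 3 4417/5000
4 4 8613/10000
5 5 83/100
6 6 1577/2000
7 7 3737/5000
8 8 3577/5000
f(3y,7y) = ((4417/5000)/(3737/5000) − 1)/(4) = 170/3737 ≈ 4.5491%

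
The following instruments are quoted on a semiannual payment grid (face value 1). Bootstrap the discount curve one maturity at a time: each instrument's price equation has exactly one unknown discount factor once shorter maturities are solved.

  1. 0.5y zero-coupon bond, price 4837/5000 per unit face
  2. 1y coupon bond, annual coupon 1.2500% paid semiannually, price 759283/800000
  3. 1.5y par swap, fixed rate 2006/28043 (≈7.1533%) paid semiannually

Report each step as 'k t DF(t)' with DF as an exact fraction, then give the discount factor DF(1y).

1 1/2 4837/5000
2 1 2343/2500
3 3/2 8997/10000
DF(1y) = 2343/2500 ≈ 0.937200

step 1 [0.5y] zero: DF = P = 4837/5000 ≈ 0.967400
step 2 [1y] bond c/2=1/160: DF=(759283/800000 − 1/160·(0.967400))/(1+1/160) = 2343/2500 ≈ 0.937200
step 3 [1.5y] swap r/2=1003/28043: DF=(1 − 1003/28043·(0.967400+0.937200))/(1+1003/28043) = 8997/10000 ≈ 0.899700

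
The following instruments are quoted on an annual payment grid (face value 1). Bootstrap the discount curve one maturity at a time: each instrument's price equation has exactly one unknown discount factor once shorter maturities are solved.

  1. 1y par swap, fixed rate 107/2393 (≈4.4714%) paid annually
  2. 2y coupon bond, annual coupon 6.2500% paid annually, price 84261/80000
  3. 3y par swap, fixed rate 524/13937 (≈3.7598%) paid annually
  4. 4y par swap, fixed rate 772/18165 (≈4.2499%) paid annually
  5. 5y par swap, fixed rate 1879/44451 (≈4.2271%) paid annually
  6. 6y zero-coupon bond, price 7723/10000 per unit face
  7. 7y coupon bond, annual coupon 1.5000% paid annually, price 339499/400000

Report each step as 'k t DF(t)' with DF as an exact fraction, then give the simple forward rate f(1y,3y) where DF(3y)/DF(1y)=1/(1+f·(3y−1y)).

1 1 2393/2500
2 2 187/200
3 3 1119/1250
4 4 1057/1250
5 5 8121/10000
6 6 7723/10000
7 7 7591/10000
f(1y,3y) = ((2393/2500)/(1119/1250) − 1)/(2) = 155/4476 ≈ 3.4629%

step 1 [1y] swap r/1=107/2393: DF=(1 − 107/2393·(0))/(1+107/2393) = 2393/2500 ≈ 0.957200
step 2 [2y] bond c/1=1/16: DF=(84261/80000 − 1/16·(0.957200))/(1+1/16) = 187/200 ≈ 0.935000
step 3 [3y] swap r/1=524/13937: DF=(1 − 524/13937·(0.957200+0.935000))/(1+524/13937) = 1119/1250 ≈ 0.895200
step 4 [4y] swap r/1=772/18165: DF=(1 − 772/18165·(0.957200+0.935000+0.895200))/(1+772/18165) = 1057/1250 ≈ 0.845600
step 5 [5y] swap r/1=1879/44451: DF=(1 − 1879/44451·(0.957200+0.935000+0.895200+0.845600))/(1+1879/44451) = 8121/10000 ≈ 0.812100
step 6 [6y] zero: DF = P = 7723/10000 ≈ 0.772300
step 7 [7y] bond c/1=3/200: DF=(339499/400000 − 3/200·(0.957200+0.935000+0.895200+0.845600+0.812100+0.772300))/(1+3/200) = 7591/10000 ≈ 0.759100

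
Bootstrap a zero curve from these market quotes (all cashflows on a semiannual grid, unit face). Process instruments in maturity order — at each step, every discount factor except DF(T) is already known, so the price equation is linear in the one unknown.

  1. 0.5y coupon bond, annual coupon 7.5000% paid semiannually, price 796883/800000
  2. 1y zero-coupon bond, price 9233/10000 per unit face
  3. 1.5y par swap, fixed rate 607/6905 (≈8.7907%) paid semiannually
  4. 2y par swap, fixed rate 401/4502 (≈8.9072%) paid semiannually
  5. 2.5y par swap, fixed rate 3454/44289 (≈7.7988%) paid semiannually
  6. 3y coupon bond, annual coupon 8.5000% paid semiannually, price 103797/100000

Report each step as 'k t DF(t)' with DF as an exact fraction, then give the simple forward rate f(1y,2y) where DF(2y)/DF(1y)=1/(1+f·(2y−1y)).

1 1/2 9601/10000
2 1 9233/10000
3 3/2 4393/5000
4 2 2099/2500
5 5/2 8273/10000
6 3 8151/10000
f(1y,2y) = ((9233/10000)/(2099/2500) − 1)/(1) = 837/8396 ≈ 9.9690%

step 1 [0.5y] bond c/2=3/80: DF=(796883/800000 − 3/80·(0))/(1+3/80) = 9601/10000 ≈ 0.960100
step 2 [1y] zero: DF = P = 9233/10000 ≈ 0.923300
step 3 [1.5y] swap r/2=607/13810: DF=(1 − 607/13810·(0.960100+0.923300))/(1+607/13810) = 4393/5000 ≈ 0.878600
step 4 [2y] swap r/2=401/9004: DF=(1 − 401/9004·(0.960100+0.923300+0.878600))/(1+401/9004) = 2099/2500 ≈ 0.839600
step 5 [2.5y] swap r/2=1727/44289: DF=(1 − 1727/44289·(0.960100+0.923300+0.878600+0.839600))/(1+1727/44289) = 8273/10000 ≈ 0.827300
step 6 [3y] bond c/2=17/400: DF=(103797/100000 − 17/400·(0.960100+0.923300+0.878600+0.839600+0.827300))/(1+17/400) = 8151/10000 ≈ 0.815100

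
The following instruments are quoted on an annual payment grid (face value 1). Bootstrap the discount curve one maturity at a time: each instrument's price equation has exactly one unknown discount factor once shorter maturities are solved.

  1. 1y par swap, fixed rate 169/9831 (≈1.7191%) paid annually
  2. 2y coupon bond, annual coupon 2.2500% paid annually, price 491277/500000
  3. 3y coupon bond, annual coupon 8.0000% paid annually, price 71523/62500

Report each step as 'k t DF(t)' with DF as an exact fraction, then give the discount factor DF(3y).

step 1 [1y] swap r/1=169/9831: DF=(1 − 169/9831·(0))/(1+169/9831) = 9831/10000 ≈ 0.983100
step 2 [2y] bond c/1=9/400: DF=(491277/500000 − 9/400·(0.983100))/(1+9/400) = 9393/10000 ≈ 0.939300
step 3 [3y] bond c/1=2/25: DF=(71523/62500 − 2/25·(0.983100+0.939300))/(1+2/25) = 2293/2500 ≈ 0.917200

1 1 9831/10000
2 2 9393/10000
3 3 2293/2500
DF(3y) = 2293/2500 ≈ 0.917200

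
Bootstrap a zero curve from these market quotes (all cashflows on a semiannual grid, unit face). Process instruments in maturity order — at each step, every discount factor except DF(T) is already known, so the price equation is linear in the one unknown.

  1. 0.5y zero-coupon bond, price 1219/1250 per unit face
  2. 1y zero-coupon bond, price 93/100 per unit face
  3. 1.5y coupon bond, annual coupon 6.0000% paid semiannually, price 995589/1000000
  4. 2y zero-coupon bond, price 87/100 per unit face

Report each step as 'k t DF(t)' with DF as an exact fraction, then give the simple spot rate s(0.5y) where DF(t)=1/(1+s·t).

step 1 [0.5y] zero: DF = P = 1219/1250 ≈ 0.975200
step 2 [1y] zero: DF = P = 93/100 ≈ 0.930000
step 3 [1.5y] bond c/2=3/100: DF=(995589/1000000 − 3/100·(0.975200+0.930000))/(1+3/100) = 9111/10000 ≈ 0.911100
step 4 [2y] zero: DF = P = 87/100 ≈ 0.870000

1 1/2 1219/1250
2 1 93/100
3 3/2 9111/10000
4 2 87/100
s(0.5y) = (1/(1219/1250) − 1)/(1/2) = 62/1219 ≈ 5.0861%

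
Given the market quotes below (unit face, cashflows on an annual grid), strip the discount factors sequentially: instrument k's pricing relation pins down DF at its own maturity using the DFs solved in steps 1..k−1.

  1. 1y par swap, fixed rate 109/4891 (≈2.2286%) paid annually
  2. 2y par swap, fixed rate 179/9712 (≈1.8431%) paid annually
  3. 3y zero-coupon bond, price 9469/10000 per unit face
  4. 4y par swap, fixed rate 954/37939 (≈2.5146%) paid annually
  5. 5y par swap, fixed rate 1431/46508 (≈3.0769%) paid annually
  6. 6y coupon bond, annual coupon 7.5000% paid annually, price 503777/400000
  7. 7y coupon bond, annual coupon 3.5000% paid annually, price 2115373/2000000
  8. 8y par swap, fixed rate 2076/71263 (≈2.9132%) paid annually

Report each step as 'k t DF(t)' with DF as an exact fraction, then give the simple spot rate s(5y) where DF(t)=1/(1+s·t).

step 1 [1y] swap r/1=109/4891: DF=(1 − 109/4891·(0))/(1+109/4891) = 4891/5000 ≈ 0.978200
step 2 [2y] swap r/1=179/9712: DF=(1 − 179/9712·(0.978200))/(1+179/9712) = 4821/5000 ≈ 0.964200
step 3 [3y] zero: DF = P = 9469/10000 ≈ 0.946900
step 4 [4y] swap r/1=954/37939: DF=(1 − 954/37939·(0.978200+0.964200+0.946900))/(1+954/37939) = 4523/5000 ≈ 0.904600
step 5 [5y] swap r/1=1431/46508: DF=(1 − 1431/46508·(0.978200+0.964200+0.946900+0.904600))/(1+1431/46508) = 8569/10000 ≈ 0.856900
step 6 [6y] bond c/1=3/40: DF=(503777/400000 − 3/40·(0.978200+0.964200+0.946900+0.904600+0.856900))/(1+3/40) = 8471/10000 ≈ 0.847100
step 7 [7y] bond c/1=7/200: DF=(2115373/2000000 − 7/200·(0.978200+0.964200+0.946900+0.904600+0.856900+0.847100))/(1+7/200) = 209/250 ≈ 0.836000
step 8 [8y] swap r/1=2076/71263: DF=(1 − 2076/71263·(0.978200+0.964200+0.946900+0.904600+0.856900+0.847100+0.836000))/(1+2076/71263) = 1981/2500 ≈ 0.792400

1 1 4891/5000
2 2 4821/5000
3 3 9469/10000
4 4 4523/5000
5 5 8569/10000
6 6 8471/10000
7 7 209/250
8 8 1981/2500
s(5y) = (1/(8569/10000) − 1)/(5) = 1431/42845 ≈ 3.3399%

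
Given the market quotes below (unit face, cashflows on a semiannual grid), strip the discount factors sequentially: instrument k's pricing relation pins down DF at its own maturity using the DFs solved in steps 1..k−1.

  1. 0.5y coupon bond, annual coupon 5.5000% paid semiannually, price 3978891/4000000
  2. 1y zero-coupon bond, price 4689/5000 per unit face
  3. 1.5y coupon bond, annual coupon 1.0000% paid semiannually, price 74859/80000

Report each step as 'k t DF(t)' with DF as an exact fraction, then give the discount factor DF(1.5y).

1 1/2 9681/10000
2 1 4689/5000
3 3/2 576/625
DF(1.5y) = 576/625 ≈ 0.921600

step 1 [0.5y] bond c/2=11/400: DF=(3978891/4000000 − 11/400·(0))/(1+11/400) = 9681/10000 ≈ 0.968100
step 2 [1y] zero: DF = P = 4689/5000 ≈ 0.937800
step 3 [1.5y] bond c/2=1/200: DF=(74859/80000 − 1/200·(0.968100+0.937800))/(1+1/200) = 576/625 ≈ 0.921600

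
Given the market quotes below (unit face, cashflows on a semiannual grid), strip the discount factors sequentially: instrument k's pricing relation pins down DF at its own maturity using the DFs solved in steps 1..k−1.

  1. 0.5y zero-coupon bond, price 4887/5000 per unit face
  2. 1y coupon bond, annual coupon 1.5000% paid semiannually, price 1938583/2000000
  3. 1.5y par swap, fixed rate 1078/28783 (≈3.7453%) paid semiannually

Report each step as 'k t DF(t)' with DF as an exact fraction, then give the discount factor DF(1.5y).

1 1/2 4887/5000
2 1 2387/2500
3 3/2 9461/10000
DF(1.5y) = 9461/10000 ≈ 0.946100

step 1 [0.5y] zero: DF = P = 4887/5000 ≈ 0.977400
step 2 [1y] bond c/2=3/400: DF=(1938583/2000000 − 3/400·(0.977400))/(1+3/400) = 2387/2500 ≈ 0.954800
step 3 [1.5y] swap r/2=539/28783: DF=(1 − 539/28783·(0.977400+0.954800))/(1+539/28783) = 9461/10000 ≈ 0.946100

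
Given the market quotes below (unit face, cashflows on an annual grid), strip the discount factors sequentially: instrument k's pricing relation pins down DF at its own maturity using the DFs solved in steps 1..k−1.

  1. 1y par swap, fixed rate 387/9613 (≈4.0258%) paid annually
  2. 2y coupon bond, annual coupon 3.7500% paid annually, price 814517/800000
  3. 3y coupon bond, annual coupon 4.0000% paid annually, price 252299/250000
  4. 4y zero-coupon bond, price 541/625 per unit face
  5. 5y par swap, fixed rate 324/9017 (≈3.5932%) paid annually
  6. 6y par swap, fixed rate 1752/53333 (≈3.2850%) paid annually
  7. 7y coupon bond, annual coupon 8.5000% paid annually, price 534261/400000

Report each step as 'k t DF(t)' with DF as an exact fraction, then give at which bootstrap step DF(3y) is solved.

step 1 [1y] swap r/1=387/9613: DF=(1 − 387/9613·(0))/(1+387/9613) = 9613/10000 ≈ 0.961300
step 2 [2y] bond c/1=3/80: DF=(814517/800000 − 3/80·(0.961300))/(1+3/80) = 4733/5000 ≈ 0.946600
step 3 [3y] bond c/1=1/25: DF=(252299/250000 − 1/25·(0.961300+0.946600))/(1+1/25) = 897/1000 ≈ 0.897000
step 4 [4y] zero: DF = P = 541/625 ≈ 0.865600
step 5 [5y] swap r/1=324/9017: DF=(1 − 324/9017·(0.961300+0.946600+0.897000+0.865600))/(1+324/9017) = 419/500 ≈ 0.838000
step 6 [6y] swap r/1=1752/53333: DF=(1 − 1752/53333·(0.961300+0.946600+0.897000+0.865600+0.838000))/(1+1752/53333) = 1031/1250 ≈ 0.824800
step 7 [7y] bond c/1=17/200: DF=(534261/400000 − 17/200·(0.961300+0.946600+0.897000+0.865600+0.838000+0.824800))/(1+17/200) = 2033/2500 ≈ 0.813200

1 1 9613/10000
2 2 4733/5000
3 3 897/1000
4 4 541/625
5 5 419/500
6 6 1031/1250
7 7 2033/2500
DF(3y) is solved at step 3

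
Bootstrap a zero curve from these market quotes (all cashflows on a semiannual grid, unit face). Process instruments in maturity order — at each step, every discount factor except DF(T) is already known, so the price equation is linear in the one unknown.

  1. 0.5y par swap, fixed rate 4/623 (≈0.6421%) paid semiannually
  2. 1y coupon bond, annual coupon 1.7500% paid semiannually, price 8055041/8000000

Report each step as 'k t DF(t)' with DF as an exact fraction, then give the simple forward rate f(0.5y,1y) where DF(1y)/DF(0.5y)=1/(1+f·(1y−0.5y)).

step 1 [0.5y] swap r/2=2/623: DF=(1 − 2/623·(0))/(1+2/623) = 623/625 ≈ 0.996800
step 2 [1y] bond c/2=7/800: DF=(8055041/8000000 − 7/800·(0.996800))/(1+7/800) = 1979/2000 ≈ 0.989500

1 1/2 623/625
2 1 1979/2000
f(0.5y,1y) = ((623/625)/(1979/2000) − 1)/(1/2) = 146/9895 ≈ 1.4755%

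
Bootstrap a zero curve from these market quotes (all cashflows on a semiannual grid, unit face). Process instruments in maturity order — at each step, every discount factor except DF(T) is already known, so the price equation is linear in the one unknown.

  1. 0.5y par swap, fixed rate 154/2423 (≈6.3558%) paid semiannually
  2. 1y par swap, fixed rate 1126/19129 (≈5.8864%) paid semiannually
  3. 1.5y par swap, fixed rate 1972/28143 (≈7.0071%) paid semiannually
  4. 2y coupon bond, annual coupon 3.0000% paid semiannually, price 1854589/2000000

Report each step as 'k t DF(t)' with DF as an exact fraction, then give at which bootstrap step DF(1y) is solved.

1 1/2 2423/2500
2 1 9437/10000
3 3/2 4507/5000
4 2 109/125
DF(1y) is solved at step 2

step 1 [0.5y] swap r/2=77/2423: DF=(1 − 77/2423·(0))/(1+77/2423) = 2423/2500 ≈ 0.969200
step 2 [1y] swap r/2=563/19129: DF=(1 − 563/19129·(0.969200))/(1+563/19129) = 9437/10000 ≈ 0.943700
step 3 [1.5y] swap r/2=986/28143: DF=(1 − 986/28143·(0.969200+0.943700))/(1+986/28143) = 4507/5000 ≈ 0.901400
step 4 [2y] bond c/2=3/200: DF=(1854589/2000000 − 3/200·(0.969200+0.943700+0.901400))/(1+3/200) = 109/125 ≈ 0.872000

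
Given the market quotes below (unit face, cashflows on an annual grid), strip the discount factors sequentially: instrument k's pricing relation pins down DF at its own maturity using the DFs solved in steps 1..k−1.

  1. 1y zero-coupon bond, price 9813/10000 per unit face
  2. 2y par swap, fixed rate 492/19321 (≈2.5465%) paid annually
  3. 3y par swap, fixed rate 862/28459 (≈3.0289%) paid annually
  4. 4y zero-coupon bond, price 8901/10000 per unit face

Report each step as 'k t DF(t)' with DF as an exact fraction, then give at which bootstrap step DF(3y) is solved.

1 1 9813/10000
2 2 2377/2500
3 3 4569/5000
4 4 8901/10000
DF(3y) is solved at step 3

step 1 [1y] zero: DF = P = 9813/10000 ≈ 0.981300
step 2 [2y] swap r/1=492/19321: DF=(1 − 492/19321·(0.981300))/(1+492/19321) = 2377/2500 ≈ 0.950800
step 3 [3y] swap r/1=862/28459: DF=(1 − 862/28459·(0.981300+0.950800))/(1+862/28459) = 4569/5000 ≈ 0.913800
step 4 [4y] zero: DF = P = 8901/10000 ≈ 0.890100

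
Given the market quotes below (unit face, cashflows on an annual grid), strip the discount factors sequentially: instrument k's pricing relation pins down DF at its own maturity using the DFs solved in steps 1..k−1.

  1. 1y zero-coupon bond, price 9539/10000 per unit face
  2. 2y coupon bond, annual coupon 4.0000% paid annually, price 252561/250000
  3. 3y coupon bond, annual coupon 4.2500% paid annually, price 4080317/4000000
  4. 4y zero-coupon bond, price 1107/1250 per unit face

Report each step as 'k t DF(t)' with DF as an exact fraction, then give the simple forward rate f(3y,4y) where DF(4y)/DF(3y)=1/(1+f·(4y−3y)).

step 1 [1y] zero: DF = P = 9539/10000 ≈ 0.953900
step 2 [2y] bond c/1=1/25: DF=(252561/250000 − 1/25·(0.953900))/(1+1/25) = 9347/10000 ≈ 0.934700
step 3 [3y] bond c/1=17/400: DF=(4080317/4000000 − 17/400·(0.953900+0.934700))/(1+17/400) = 1803/2000 ≈ 0.901500
step 4 [4y] zero: DF = P = 1107/1250 ≈ 0.885600

1 1 9539/10000
2 2 9347/10000
3 3 1803/2000
4 4 1107/1250
f(3y,4y) = ((1803/2000)/(1107/1250) − 1)/(1) = 53/2952 ≈ 1.7954%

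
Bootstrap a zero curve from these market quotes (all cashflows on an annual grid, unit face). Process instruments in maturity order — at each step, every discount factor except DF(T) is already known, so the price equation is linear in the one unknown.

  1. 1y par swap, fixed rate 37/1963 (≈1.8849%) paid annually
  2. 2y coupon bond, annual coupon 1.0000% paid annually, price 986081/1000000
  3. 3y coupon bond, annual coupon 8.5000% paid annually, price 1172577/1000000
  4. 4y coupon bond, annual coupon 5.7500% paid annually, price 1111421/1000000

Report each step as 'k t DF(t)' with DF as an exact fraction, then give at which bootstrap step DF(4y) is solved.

step 1 [1y] swap r/1=37/1963: DF=(1 − 37/1963·(0))/(1+37/1963) = 1963/2000 ≈ 0.981500
step 2 [2y] bond c/1=1/100: DF=(986081/1000000 − 1/100·(0.981500))/(1+1/100) = 4833/5000 ≈ 0.966600
step 3 [3y] bond c/1=17/200: DF=(1172577/1000000 − 17/200·(0.981500+0.966600))/(1+17/200) = 9281/10000 ≈ 0.928100
step 4 [4y] bond c/1=23/400: DF=(1111421/1000000 − 23/400·(0.981500+0.966600+0.928100))/(1+23/400) = 4473/5000 ≈ 0.894600

1 1 1963/2000
2 2 4833/5000
3 3 9281/10000
4 4 4473/5000
DF(4y) is solved at step 4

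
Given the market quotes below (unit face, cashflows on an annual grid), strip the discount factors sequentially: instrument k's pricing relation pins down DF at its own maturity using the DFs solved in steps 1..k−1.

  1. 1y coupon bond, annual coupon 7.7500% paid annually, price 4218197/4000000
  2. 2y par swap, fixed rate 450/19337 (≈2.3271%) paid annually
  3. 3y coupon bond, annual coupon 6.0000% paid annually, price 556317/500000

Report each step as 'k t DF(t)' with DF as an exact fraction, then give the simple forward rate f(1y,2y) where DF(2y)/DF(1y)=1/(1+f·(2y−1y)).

1 1 9787/10000
2 2 191/200
3 3 4701/5000
f(1y,2y) = ((9787/10000)/(191/200) − 1)/(1) = 237/9550 ≈ 2.4817%

step 1 [1y] bond c/1=31/400: DF=(4218197/4000000 − 31/400·(0))/(1+31/400) = 9787/10000 ≈ 0.978700
step 2 [2y] swap r/1=450/19337: DF=(1 − 450/19337·(0.978700))/(1+450/19337) = 191/200 ≈ 0.955000
step 3 [3y] bond c/1=3/50: DF=(556317/500000 − 3/50·(0.978700+0.955000))/(1+3/50) = 4701/5000 ≈ 0.940200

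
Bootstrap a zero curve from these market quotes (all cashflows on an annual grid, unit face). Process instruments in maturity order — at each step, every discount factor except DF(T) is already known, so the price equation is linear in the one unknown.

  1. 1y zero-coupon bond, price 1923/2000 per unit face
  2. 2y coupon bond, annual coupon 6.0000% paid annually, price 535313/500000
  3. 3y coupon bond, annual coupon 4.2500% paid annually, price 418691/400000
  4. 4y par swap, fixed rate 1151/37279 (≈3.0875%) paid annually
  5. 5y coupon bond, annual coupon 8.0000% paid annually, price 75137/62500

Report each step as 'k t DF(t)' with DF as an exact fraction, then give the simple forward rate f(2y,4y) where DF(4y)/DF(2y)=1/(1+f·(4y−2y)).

1 1 1923/2000
2 2 2389/2500
3 3 9259/10000
4 4 8849/10000
5 5 837/1000
f(2y,4y) = ((2389/2500)/(8849/10000) − 1)/(2) = 707/17698 ≈ 3.9948%

step 1 [1y] zero: DF = P = 1923/2000 ≈ 0.961500
step 2 [2y] bond c/1=3/50: DF=(535313/500000 − 3/50·(0.961500))/(1+3/50) = 2389/2500 ≈ 0.955600
step 3 [3y] bond c/1=17/400: DF=(418691/400000 − 17/400·(0.961500+0.955600))/(1+17/400) = 9259/10000 ≈ 0.925900
step 4 [4y] swap r/1=1151/37279: DF=(1 − 1151/37279·(0.961500+0.955600+0.925900))/(1+1151/37279) = 8849/10000 ≈ 0.884900
step 5 [5y] bond c/1=2/25: DF=(75137/62500 − 2/25·(0.961500+0.955600+0.925900+0.884900))/(1+2/25) = 837/1000 ≈ 0.837000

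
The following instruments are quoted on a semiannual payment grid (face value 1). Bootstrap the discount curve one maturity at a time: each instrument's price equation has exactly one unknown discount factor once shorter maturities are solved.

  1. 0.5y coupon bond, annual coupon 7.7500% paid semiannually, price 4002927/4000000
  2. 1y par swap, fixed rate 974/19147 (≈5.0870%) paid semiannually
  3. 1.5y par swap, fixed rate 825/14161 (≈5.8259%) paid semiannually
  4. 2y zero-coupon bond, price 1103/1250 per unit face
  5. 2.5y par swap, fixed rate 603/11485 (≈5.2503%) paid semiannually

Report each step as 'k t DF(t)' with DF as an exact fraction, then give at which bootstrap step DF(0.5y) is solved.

step 1 [0.5y] bond c/2=31/800: DF=(4002927/4000000 − 31/800·(0))/(1+31/800) = 4817/5000 ≈ 0.963400
step 2 [1y] swap r/2=487/19147: DF=(1 − 487/19147·(0.963400))/(1+487/19147) = 9513/10000 ≈ 0.951300
step 3 [1.5y] swap r/2=825/28322: DF=(1 − 825/28322·(0.963400+0.951300))/(1+825/28322) = 367/400 ≈ 0.917500
step 4 [2y] zero: DF = P = 1103/1250 ≈ 0.882400
step 5 [2.5y] swap r/2=603/22970: DF=(1 − 603/22970·(0.963400+0.951300+0.917500+0.882400))/(1+603/22970) = 4397/5000 ≈ 0.879400

1 1/2 4817/5000
2 1 9513/10000
3 3/2 367/400
4 2 1103/1250
5 5/2 4397/5000
DF(0.5y) is solved at step 1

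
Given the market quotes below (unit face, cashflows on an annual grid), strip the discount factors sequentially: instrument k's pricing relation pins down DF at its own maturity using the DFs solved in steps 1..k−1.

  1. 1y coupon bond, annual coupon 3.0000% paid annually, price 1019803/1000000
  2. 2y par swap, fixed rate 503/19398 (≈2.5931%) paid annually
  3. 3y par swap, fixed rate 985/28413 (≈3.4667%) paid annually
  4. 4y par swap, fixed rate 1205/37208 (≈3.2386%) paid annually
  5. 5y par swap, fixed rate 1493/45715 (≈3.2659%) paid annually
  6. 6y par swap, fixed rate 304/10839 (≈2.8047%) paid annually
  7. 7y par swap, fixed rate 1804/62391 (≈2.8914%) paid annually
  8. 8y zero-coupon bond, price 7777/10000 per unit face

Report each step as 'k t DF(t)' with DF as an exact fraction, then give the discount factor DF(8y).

step 1 [1y] bond c/1=3/100: DF=(1019803/1000000 − 3/100·(0))/(1+3/100) = 9901/10000 ≈ 0.990100
step 2 [2y] swap r/1=503/19398: DF=(1 − 503/19398·(0.990100))/(1+503/19398) = 9497/10000 ≈ 0.949700
step 3 [3y] swap r/1=985/28413: DF=(1 − 985/28413·(0.990100+0.949700))/(1+985/28413) = 1803/2000 ≈ 0.901500
step 4 [4y] swap r/1=1205/37208: DF=(1 − 1205/37208·(0.990100+0.949700+0.901500))/(1+1205/37208) = 1759/2000 ≈ 0.879500
step 5 [5y] swap r/1=1493/45715: DF=(1 − 1493/45715·(0.990100+0.949700+0.901500+0.879500))/(1+1493/45715) = 8507/10000 ≈ 0.850700
step 6 [6y] swap r/1=304/10839: DF=(1 − 304/10839·(0.990100+0.949700+0.901500+0.879500+0.850700))/(1+304/10839) = 106/125 ≈ 0.848000
step 7 [7y] swap r/1=1804/62391: DF=(1 − 1804/62391·(0.990100+0.949700+0.901500+0.879500+0.850700+0.848000))/(1+1804/62391) = 2049/2500 ≈ 0.819600
step 8 [8y] zero: DF = P = 7777/10000 ≈ 0.777700

1 1 9901/10000
2 2 9497/10000
3 3 1803/2000
4 4 1759/2000
5 5 8507/10000
6 6 106/125
7 7 2049/2500
8 8 7777/10000
DF(8y) = 7777/10000 ≈ 0.777700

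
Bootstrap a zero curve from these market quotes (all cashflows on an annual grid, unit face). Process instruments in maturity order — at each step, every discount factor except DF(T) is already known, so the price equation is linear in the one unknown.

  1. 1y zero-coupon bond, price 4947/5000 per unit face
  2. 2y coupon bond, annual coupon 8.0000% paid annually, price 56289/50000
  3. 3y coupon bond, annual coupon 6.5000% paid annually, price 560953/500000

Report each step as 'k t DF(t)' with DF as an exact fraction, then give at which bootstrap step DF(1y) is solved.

step 1 [1y] zero: DF = P = 4947/5000 ≈ 0.989400
step 2 [2y] bond c/1=2/25: DF=(56289/50000 − 2/25·(0.989400))/(1+2/25) = 9691/10000 ≈ 0.969100
step 3 [3y] bond c/1=13/200: DF=(560953/500000 − 13/200·(0.989400+0.969100))/(1+13/200) = 9339/10000 ≈ 0.933900

1 1 4947/5000
2 2 9691/10000
3 3 9339/10000
DF(1y) is solved at step 1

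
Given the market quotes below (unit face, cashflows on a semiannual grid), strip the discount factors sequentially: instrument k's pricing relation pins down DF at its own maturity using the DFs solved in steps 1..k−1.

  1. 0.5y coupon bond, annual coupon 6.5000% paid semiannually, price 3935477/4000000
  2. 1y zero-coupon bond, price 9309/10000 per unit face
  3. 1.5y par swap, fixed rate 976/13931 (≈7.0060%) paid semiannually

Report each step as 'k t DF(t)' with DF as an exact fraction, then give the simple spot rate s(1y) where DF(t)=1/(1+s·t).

step 1 [0.5y] bond c/2=13/400: DF=(3935477/4000000 − 13/400·(0))/(1+13/400) = 9529/10000 ≈ 0.952900
step 2 [1y] zero: DF = P = 9309/10000 ≈ 0.930900
step 3 [1.5y] swap r/2=488/13931: DF=(1 − 488/13931·(0.952900+0.930900))/(1+488/13931) = 564/625 ≈ 0.902400

1 1/2 9529/10000
2 1 9309/10000
3 3/2 564/625
s(1y) = (1/(9309/10000) − 1)/(1) = 691/9309 ≈ 7.4229%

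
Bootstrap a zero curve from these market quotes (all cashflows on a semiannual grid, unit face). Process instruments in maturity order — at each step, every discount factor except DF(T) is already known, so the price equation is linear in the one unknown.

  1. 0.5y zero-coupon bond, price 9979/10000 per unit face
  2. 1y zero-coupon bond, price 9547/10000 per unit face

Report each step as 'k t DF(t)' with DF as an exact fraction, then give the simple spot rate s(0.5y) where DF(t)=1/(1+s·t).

1 1/2 9979/10000
2 1 9547/10000
s(0.5y) = (1/(9979/10000) − 1)/(1/2) = 42/9979 ≈ 0.4209%

step 1 [0.5y] zero: DF = P = 9979/10000 ≈ 0.997900
step 2 [1y] zero: DF = P = 9547/10000 ≈ 0.954700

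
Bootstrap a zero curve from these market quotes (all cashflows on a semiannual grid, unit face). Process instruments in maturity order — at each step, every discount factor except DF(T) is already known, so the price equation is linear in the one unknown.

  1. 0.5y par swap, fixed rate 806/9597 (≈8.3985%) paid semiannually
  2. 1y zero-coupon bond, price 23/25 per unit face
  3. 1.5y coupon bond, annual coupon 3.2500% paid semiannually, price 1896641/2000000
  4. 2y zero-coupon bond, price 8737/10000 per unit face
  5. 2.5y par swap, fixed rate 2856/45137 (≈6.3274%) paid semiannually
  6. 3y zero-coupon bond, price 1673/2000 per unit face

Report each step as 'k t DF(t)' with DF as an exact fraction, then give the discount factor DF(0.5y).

1 1/2 9597/10000
2 1 23/25
3 3/2 9031/10000
4 2 8737/10000
5 5/2 2143/2500
6 3 1673/2000
DF(0.5y) = 9597/10000 ≈ 0.959700

step 1 [0.5y] swap r/2=403/9597: DF=(1 − 403/9597·(0))/(1+403/9597) = 9597/10000 ≈ 0.959700
step 2 [1y] zero: DF = P = 23/25 ≈ 0.920000
step 3 [1.5y] bond c/2=13/800: DF=(1896641/2000000 − 13/800·(0.959700+0.920000))/(1+13/800) = 9031/10000 ≈ 0.903100
step 4 [2y] zero: DF = P = 8737/10000 ≈ 0.873700
step 5 [2.5y] swap r/2=1428/45137: DF=(1 − 1428/45137·(0.959700+0.920000+0.903100+0.873700))/(1+1428/45137) = 2143/2500 ≈ 0.857200
step 6 [3y] zero: DF = P = 1673/2000 ≈ 0.836500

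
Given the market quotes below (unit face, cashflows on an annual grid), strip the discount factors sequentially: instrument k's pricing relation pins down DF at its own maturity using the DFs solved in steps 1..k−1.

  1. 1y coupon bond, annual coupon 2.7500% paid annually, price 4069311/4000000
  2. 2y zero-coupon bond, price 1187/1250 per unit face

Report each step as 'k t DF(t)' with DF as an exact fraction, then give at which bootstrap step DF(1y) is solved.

step 1 [1y] bond c/1=11/400: DF=(4069311/4000000 − 11/400·(0))/(1+11/400) = 9901/10000 ≈ 0.990100
step 2 [2y] zero: DF = P = 1187/1250 ≈ 0.949600

1 1 9901/10000
2 2 1187/1250
DF(1y) is solved at step 1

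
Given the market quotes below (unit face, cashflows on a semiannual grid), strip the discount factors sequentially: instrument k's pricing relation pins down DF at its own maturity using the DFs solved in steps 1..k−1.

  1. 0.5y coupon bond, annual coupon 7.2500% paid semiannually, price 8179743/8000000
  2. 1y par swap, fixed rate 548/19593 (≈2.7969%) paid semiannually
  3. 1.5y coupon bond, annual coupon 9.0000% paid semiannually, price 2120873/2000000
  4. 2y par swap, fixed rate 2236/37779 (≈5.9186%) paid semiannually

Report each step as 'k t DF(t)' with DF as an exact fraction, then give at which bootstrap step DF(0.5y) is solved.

1 1/2 9867/10000
2 1 4863/5000
3 3/2 1163/1250
4 2 4441/5000
DF(0.5y) is solved at step 1

step 1 [0.5y] bond c/2=29/800: DF=(8179743/8000000 − 29/800·(0))/(1+29/800) = 9867/10000 ≈ 0.986700
step 2 [1y] swap r/2=274/19593: DF=(1 − 274/19593·(0.986700))/(1+274/19593) = 4863/5000 ≈ 0.972600
step 3 [1.5y] bond c/2=9/200: DF=(2120873/2000000 − 9/200·(0.986700+0.972600))/(1+9/200) = 1163/1250 ≈ 0.930400
step 4 [2y] swap r/2=1118/37779: DF=(1 − 1118/37779·(0.986700+0.972600+0.930400))/(1+1118/37779) = 4441/5000 ≈ 0.888200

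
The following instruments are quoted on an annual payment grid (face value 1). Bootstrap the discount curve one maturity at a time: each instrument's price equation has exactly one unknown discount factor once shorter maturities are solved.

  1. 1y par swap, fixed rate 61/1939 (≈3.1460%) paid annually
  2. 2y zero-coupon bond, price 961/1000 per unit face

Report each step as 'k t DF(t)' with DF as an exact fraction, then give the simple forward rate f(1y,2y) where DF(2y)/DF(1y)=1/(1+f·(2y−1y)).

1 1 1939/2000
2 2 961/1000
f(1y,2y) = ((1939/2000)/(961/1000) − 1)/(1) = 17/1922 ≈ 0.8845%

step 1 [1y] swap r/1=61/1939: DF=(1 − 61/1939·(0))/(1+61/1939) = 1939/2000 ≈ 0.969500
step 2 [2y] zero: DF = P = 961/1000 ≈ 0.961000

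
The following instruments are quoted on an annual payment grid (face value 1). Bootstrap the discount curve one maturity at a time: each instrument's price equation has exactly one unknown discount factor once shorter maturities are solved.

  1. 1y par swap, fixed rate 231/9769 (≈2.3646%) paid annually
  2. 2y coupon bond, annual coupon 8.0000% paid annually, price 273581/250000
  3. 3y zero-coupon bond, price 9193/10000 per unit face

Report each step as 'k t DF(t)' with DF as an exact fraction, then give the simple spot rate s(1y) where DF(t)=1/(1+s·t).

1 1 9769/10000
2 2 9409/10000
3 3 9193/10000
s(1y) = (1/(9769/10000) − 1)/(1) = 231/9769 ≈ 2.3646%

step 1 [1y] swap r/1=231/9769: DF=(1 − 231/9769·(0))/(1+231/9769) = 9769/10000 ≈ 0.976900
step 2 [2y] bond c/1=2/25: DF=(273581/250000 − 2/25·(0.976900))/(1+2/25) = 9409/10000 ≈ 0.940900
step 3 [3y] zero: DF = P = 9193/10000 ≈ 0.919300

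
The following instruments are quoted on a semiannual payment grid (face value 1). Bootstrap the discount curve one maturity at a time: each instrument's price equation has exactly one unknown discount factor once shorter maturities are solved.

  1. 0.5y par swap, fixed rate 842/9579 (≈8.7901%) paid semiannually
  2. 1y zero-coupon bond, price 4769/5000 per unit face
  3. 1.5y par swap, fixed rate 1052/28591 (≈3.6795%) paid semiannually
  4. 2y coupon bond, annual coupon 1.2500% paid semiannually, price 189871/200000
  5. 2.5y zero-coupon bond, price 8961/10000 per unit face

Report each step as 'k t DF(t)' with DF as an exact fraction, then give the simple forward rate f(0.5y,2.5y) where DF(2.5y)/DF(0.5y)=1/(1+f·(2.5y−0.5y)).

step 1 [0.5y] swap r/2=421/9579: DF=(1 − 421/9579·(0))/(1+421/9579) = 9579/10000 ≈ 0.957900
step 2 [1y] zero: DF = P = 4769/5000 ≈ 0.953800
step 3 [1.5y] swap r/2=526/28591: DF=(1 − 526/28591·(0.957900+0.953800))/(1+526/28591) = 4737/5000 ≈ 0.947400
step 4 [2y] bond c/2=1/160: DF=(189871/200000 − 1/160·(0.957900+0.953800+0.947400))/(1+1/160) = 9257/10000 ≈ 0.925700
step 5 [2.5y] zero: DF = P = 8961/10000 ≈ 0.896100

1 1/2 9579/10000
2 1 4769/5000
3 3/2 4737/5000
4 2 9257/10000
5 5/2 8961/10000
f(0.5y,2.5y) = ((9579/10000)/(8961/10000) − 1)/(2) = 1/29 ≈ 3.4483%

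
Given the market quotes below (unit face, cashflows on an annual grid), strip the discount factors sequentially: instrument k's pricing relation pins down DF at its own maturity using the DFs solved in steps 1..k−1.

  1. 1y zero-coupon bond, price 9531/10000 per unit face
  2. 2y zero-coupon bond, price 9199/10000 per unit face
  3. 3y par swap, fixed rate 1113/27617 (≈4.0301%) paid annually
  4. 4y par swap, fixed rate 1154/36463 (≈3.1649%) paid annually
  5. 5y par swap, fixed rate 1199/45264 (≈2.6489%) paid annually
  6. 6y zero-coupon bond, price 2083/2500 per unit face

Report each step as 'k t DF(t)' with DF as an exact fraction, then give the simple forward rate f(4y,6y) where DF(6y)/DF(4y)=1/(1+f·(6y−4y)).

step 1 [1y] zero: DF = P = 9531/10000 ≈ 0.953100
step 2 [2y] zero: DF = P = 9199/10000 ≈ 0.919900
step 3 [3y] swap r/1=1113/27617: DF=(1 − 1113/27617·(0.953100+0.919900))/(1+1113/27617) = 8887/10000 ≈ 0.888700
step 4 [4y] swap r/1=1154/36463: DF=(1 − 1154/36463·(0.953100+0.919900+0.888700))/(1+1154/36463) = 4423/5000 ≈ 0.884600
step 5 [5y] swap r/1=1199/45264: DF=(1 − 1199/45264·(0.953100+0.919900+0.888700+0.884600))/(1+1199/45264) = 8801/10000 ≈ 0.880100
step 6 [6y] zero: DF = P = 2083/2500 ≈ 0.833200

1 1 9531/10000
2 2 9199/10000
3 3 8887/10000
4 4 4423/5000
5 5 8801/10000
6 6 2083/2500
f(4y,6y) = ((4423/5000)/(2083/2500) − 1)/(2) = 257/8332 ≈ 3.0845%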